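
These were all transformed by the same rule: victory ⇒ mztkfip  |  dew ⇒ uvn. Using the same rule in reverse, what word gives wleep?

funny

Compare letters: v→m is +17, i→z is +17, c→t is +17 — a constant shift. Each letter is shifted forward by 17 in the alphabet (a Caesar shift of +17).
Decoding wleep: w−17=f, l−17=u, e−17=n, e−17=n, p−17=y.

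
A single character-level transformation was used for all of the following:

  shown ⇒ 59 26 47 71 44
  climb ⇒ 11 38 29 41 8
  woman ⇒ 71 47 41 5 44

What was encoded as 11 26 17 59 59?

chess

s(#19)→59 and h(#8)→26: differences scale by 3, so n = 3·pos + 2. With a=1..z=26, the number is 3·pos + 2.
Decoding 11 26 17 59 59: 11→(11−2)÷3=3=c, 26→(26−2)÷3=8=h, 17→(17−2)÷3=5=e, 59→(59−2)÷3=19=s, 59→(59−2)÷3=19=s.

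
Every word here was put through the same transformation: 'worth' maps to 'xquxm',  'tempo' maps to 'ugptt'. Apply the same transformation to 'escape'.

fufeuk

The shift increases by 1 at each position, starting from +1: 1, 2, 3, ….
For escape: e+1=f, s+2=u, c+3=f, a+4=e, p+5=u, e+6=k.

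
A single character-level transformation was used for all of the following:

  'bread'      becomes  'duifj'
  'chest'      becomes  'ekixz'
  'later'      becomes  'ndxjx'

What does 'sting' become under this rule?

Each letter shifts forward by (position + 2), i.e. 2, 3, 4, … — the shift grows by one for each successive letter.
For sting: s+2=u, t+3=w, i+4=m, n+5=s, g+6=m.

uwmsm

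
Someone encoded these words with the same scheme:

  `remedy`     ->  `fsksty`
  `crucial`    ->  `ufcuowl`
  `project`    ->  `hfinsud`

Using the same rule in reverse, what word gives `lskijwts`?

lemonade

r(17)→f(5) and e(4)→s(18) fit y≡25x+22 (mod 26); the inverse of 25 mod 26 is 25. This is an affine cipher: with a=0,…,z=25, each position x becomes (25x+22) mod 26.
Undoing it on lskijwts: l(11)→25·(11−22)≡11=l; s(18)→25·(18−22)≡4=e; k(10)→25·(10−22)≡12=m; i(8)→25·(8−22)≡14=o; j(9)→25·(9−22)≡13=n; w(22)→25·(22−22)≡0=a; t(19)→25·(19−22)≡3=d; s(18)→25·(18−22)≡4=e (all mod 26).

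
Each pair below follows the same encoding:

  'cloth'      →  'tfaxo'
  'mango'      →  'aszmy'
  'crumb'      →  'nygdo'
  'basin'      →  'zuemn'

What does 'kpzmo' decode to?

candy

The output letters match the input read backwards, each shifted +12: cloth reversed is htolc. The word is reversed, then every letter is shifted forward by 12.
Undoing it on kpzmo: shift back: k−12=y, p−12=d, z−12=n, m−12=a, o−12=c → ydnac; then reverse → candy.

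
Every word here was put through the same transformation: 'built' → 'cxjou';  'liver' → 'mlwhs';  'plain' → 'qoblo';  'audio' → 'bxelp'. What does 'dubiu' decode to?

craft

Shifts by position in built: pos 0: b→c (+1), pos 1: u→x (+3), pos 2: i→j (+1), pos 3: l→o (+3) — repeating every 2. A repeating key of period 2 is used — shifts +1, +3 over and over.
Reversing it on dubiu: d−1=c, u−3=r, b−1=a, i−3=f, u−1=t.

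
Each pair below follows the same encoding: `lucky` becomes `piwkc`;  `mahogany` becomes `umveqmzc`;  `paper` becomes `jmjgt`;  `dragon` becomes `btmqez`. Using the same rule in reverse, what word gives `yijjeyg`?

suppose

l(11)→p(15) and u(20)→i(8) fit y≡5x+12 (mod 26); the inverse of 5 mod 26 is 21. This is an affine cipher: with a=0,…,z=25, each position x becomes (5x+12) mod 26.
Reversing it on yijjeyg: y(24)→21·(24−12)≡18=s; i(8)→21·(8−12)≡20=u; j(9)→21·(9−12)≡15=p; j(9)→21·(9−12)≡15=p; e(4)→21·(4−12)≡14=o; y(24)→21·(24−12)≡18=s; g(6)→21·(6−12)≡4=e (all mod 26).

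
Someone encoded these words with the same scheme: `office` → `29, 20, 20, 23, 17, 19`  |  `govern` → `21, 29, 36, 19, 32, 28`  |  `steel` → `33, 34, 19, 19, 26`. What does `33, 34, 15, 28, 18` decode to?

The number is (letter's place in the alphabet, a=1) + 14.
Reversing it on 33, 34, 15, 28, 18: 33→(33−14)÷1=19=s, 34→(34−14)÷1=20=t, 15→(15−14)÷1=1=a, 28→(28−14)÷1=14=n, 18→(18−14)÷1=4=d.

stand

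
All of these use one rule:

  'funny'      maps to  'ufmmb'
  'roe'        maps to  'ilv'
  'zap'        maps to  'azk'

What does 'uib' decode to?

fry

This is the alphabet-reversal cipher (Atbash): a becomes z, b becomes y, etc.
Undoing it on uib: u↔f, i↔r, b↔y.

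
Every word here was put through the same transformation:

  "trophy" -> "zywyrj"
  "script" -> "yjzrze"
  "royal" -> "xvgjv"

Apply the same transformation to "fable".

lhjuo

In trophy: t→z is +6, r→y is +7, o→w is +8, p→y is +9 — the shift increases by 1 each position. Letter i (0-indexed) is shifted by i+6, so successive shifts are 6, 7, 8, ….
Applying it to fable: f+6=l, a+7=h, b+8=j, l+9=u, e+10=o.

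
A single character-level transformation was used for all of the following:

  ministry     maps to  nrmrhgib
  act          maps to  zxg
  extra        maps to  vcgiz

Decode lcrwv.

Each pair mirrors across the alphabet (m↔n, i↔r, n↔m): positions sum to 25. Each letter is replaced by its mirror in the alphabet: a↔z, b↔y, c↔x, and so on (the Atbash cipher).
Undoing it on lcrwv: l↔o, c↔x, r↔i, w↔d, v↔e.

oxide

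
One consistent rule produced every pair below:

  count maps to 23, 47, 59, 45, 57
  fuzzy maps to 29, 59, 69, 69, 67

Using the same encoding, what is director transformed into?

25, 35, 53, 27, 23, 57, 47, 53

The formula is n = 2×(alphabet index, a=1) + 17.
On director: d=4→25, i=9→35, r=18→53, e=5→27, c=3→23, t=20→57, o=15→47, r=18→53.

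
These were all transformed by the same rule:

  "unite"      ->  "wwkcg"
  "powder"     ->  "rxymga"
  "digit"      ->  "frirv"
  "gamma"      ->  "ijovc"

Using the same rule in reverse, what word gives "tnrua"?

reply

Shifts by position in unite: pos 0: u→w (+2), pos 1: n→w (+9), pos 2: i→k (+2), pos 3: t→c (+9) — repeating every 2. The shifts repeat in a cycle of length 2: positions 0,1,… shift by +2, +9, then the pattern repeats.
Reversing it on tnrua: t−2=r, n−9=e, r−2=p, u−9=l, a−2=y.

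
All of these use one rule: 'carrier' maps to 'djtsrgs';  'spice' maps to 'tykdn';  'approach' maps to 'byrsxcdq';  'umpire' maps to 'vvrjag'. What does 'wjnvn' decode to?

Shifts by position in carrier: pos 0: c→d (+1), pos 1: a→j (+9), pos 2: r→t (+2), pos 3: r→s (+1), pos 4: i→r (+9), pos 5: e→g (+2) — repeating every 3. It's a Vigenère-style cipher with numeric key [1,9,2]: position i shifts by key[i mod 3].
Reversing it on wjnvn: w−1=v, j−9=a, n−2=l, v−1=u, n−9=e.

value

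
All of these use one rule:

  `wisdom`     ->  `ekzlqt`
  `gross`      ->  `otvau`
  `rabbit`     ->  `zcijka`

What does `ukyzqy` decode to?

Shifts by position in wisdom: pos 0: w→e (+8), pos 1: i→k (+2), pos 2: s→z (+7), pos 3: d→l (+8), pos 4: o→q (+2), pos 5: m→t (+7) — repeating every 3. The shifts repeat in a cycle of length 3: positions 0,1,… shift by +8, +2, +7, then the pattern repeats.
Undoing it on ukyzqy: u−8=m, k−2=i, y−7=r, z−8=r, q−2=o, y−7=r.

mirror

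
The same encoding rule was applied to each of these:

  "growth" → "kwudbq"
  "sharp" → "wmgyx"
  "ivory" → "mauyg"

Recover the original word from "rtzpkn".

notice

In growth: g→k is +4, r→w is +5, o→u is +6, w→d is +7 — the shift increases by 1 each position. The shift increases by 1 at each position, starting from +4: 4, 5, 6, ….
Undoing it on rtzpkn: r−4=n, t−5=o, z−6=t, p−7=i, k−8=c, n−9=e.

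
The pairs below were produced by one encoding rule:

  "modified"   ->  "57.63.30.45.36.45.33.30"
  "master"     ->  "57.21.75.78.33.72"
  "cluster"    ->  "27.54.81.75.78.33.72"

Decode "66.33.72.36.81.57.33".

perfume

m(#13)→57 and o(#15)→63: differences scale by 3, so n = 3·pos + 18. Each letter becomes 3×(its alphabet position, a=1..z=26) + 18.
Undoing it on 66.33.72.36.81.57.33: 66→(66−18)÷3=16=p, 33→(33−18)÷3=5=e, 72→(72−18)÷3=18=r, 36→(36−18)÷3=6=f, 81→(81−18)÷3=21=u, 57→(57−18)÷3=13=m, 33→(33−18)÷3=5=e.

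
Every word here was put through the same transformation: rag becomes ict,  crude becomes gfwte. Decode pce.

The output letters match the input read backwards, each shifted +2: rag reversed is gar. Read the word backwards and shift each letter +2.
Decoding pce: shift back: p−2=n, c−2=a, e−2=c → nac; then reverse → can.

can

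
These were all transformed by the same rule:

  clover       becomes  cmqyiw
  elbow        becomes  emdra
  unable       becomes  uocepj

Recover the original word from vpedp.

vocal

Letter i (0-indexed) is shifted by i+0, so successive shifts are 0, 1, 2, ….
Reversing it on vpedp: v−0=v, p−1=o, e−2=c, d−3=a, p−4=l.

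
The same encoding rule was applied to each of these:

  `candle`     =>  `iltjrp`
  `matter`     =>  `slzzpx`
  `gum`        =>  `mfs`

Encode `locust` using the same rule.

rzifyz

The shift depends on letter class: consonant c→i is +6, but vowel a→l is +11. Two shifts are in play — +11 for a/e/i/o/u, +6 for every other letter.
For locust: l(cons)+6=r, o(vowel)+11=z, c(cons)+6=i, u(vowel)+11=f, s(cons)+6=y, t(cons)+6=z.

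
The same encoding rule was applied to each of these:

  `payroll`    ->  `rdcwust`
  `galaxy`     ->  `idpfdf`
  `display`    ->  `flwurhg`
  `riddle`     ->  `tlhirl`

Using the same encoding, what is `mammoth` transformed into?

odqruap

In payroll: p→r is +2, a→d is +3, y→c is +4, r→w is +5 — the shift increases by 1 each position. The shift increases by 1 at each position, starting from +2: 2, 3, 4, ….
On mammoth: m+2=o, a+3=d, m+4=q, m+5=r, o+6=u, t+7=a, h+8=p.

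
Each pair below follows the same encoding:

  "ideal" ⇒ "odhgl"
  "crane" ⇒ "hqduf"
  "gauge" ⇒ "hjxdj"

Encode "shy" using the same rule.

bkv

The output letters match the input read backwards, each shifted +3: ideal reversed is laedi. Two steps: reverse the string, then apply a Caesar shift of +3.
Applying it to shy: reverse → yhs; then shift: y+3=b, h+3=k, s+3=v.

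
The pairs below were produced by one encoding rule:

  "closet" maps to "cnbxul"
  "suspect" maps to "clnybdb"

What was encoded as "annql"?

The output letters match the input read backwards, each shifted +9: closet reversed is tesolc. The word is reversed, then every letter is shifted forward by 9.
Decoding annql: shift back: a−9=r, n−9=e, n−9=e, q−9=h, l−9=c → reehc; then reverse → cheer.

cheer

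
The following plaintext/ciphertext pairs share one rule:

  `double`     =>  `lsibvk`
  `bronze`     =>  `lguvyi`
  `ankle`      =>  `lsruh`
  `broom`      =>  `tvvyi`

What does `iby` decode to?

Two steps: reverse the string, then apply a Caesar shift of +7.
Reversing it on iby: shift back: i−7=b, b−7=u, y−7=r → bur; then reverse → rub.

rub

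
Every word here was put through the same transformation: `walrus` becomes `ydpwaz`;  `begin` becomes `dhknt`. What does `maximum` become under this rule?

odbnsbu

In walrus: w→y is +2, a→d is +3, l→p is +4, r→w is +5 — the shift increases by 1 each position. Each letter shifts forward by (position + 2), i.e. 2, 3, 4, … — the shift grows by one for each successive letter.
On maximum: m+2=o, a+3=d, x+4=b, i+5=n, m+6=s, u+7=b, m+8=u.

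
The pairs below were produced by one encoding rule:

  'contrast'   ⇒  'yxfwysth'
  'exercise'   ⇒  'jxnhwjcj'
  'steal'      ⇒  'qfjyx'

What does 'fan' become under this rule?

The output letters match the input read backwards, each shifted +5: contrast reversed is tsartnoc. The word is reversed, then every letter is shifted forward by 5.
For fan: reverse → naf; then shift: n+5=s, a+5=f, f+5=k.

sfk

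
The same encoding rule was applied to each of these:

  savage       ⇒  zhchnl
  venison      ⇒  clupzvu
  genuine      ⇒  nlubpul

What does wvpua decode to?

It's a constant shift of +7 (ROT7).
Undoing it on wvpua: w−7=p, v−7=o, p−7=i, u−7=n, a−7=t.

point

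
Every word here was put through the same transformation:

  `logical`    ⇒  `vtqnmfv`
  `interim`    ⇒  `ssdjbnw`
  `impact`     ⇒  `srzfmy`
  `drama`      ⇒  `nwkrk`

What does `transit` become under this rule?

Shifts by position in logical: pos 0: l→v (+10), pos 1: o→t (+5), pos 2: g→q (+10), pos 3: i→n (+5) — repeating every 2. The shifts repeat in a cycle of length 2: positions 0,1,… shift by +10, +5, then the pattern repeats.
Applying it to transit: t+10=d, r+5=w, a+10=k, n+5=s, s+10=c, i+5=n, t+10=d.

dwkscnd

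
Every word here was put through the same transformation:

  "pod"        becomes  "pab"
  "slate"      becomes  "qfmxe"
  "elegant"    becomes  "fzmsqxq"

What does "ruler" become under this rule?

The output letters match the input read backwards, each shifted +12: pod reversed is dop. Two steps: reverse the string, then apply a Caesar shift of +12.
Applying it to ruler: reverse → relur; then shift: r+12=d, e+12=q, l+12=x, u+12=g, r+12=d.

dqxgd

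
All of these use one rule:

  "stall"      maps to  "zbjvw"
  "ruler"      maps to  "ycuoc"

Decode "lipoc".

eager

The shift increases by 1 at each position, starting from +7: 7, 8, 9, ….
Decoding lipoc: l−7=e, i−8=a, p−9=g, o−10=e, c−11=r.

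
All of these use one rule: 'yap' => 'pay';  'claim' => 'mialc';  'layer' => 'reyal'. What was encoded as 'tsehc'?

The output letters match the input read backwards: yap reversed is pay. It's just the letters in reverse order.
Decoding tsehc: then reverse → chest.

chest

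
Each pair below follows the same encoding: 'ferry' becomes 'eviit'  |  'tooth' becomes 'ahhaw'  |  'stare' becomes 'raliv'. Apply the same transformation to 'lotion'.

ghafhy

f(5)→e(4) and e(4)→v(21) fit y≡9x+11 (mod 26); the inverse of 9 mod 26 is 3. Treating letters as 0–25, the rule is x ↦ 9x + 11 (mod 26).
For lotion: l(11)→9·11+11≡6=g; o(14)→9·14+11≡7=h; t(19)→9·19+11≡0=a; i(8)→9·8+11≡5=f; o(14)→9·14+11≡7=h; n(13)→9·13+11≡24=y (all mod 26).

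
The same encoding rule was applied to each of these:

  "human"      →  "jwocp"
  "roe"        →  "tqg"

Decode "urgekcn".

Compare letters: h→j is +2, u→w is +2, m→o is +2 — a constant shift. This is a Caesar cipher with shift 2.
Reversing it on urgekcn: u−2=s, r−2=p, g−2=e, e−2=c, k−2=i, c−2=a, n−2=l.

special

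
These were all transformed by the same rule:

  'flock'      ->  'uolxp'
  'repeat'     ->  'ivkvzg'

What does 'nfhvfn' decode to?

Letters are reflected about the middle of the alphabet (position → 25−position): Atbash.
Reversing it on nfhvfn: n↔m, f↔u, h↔s, v↔e, f↔u, n↔m.

museum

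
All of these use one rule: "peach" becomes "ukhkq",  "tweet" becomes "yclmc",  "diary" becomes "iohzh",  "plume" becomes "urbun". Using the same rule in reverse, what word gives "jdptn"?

In peach: p→u is +5, e→k is +6, a→h is +7, c→k is +8 — the shift increases by 1 each position. Letter i (0-indexed) is shifted by i+5, so successive shifts are 5, 6, 7, ….
Undoing it on jdptn: j−5=e, d−6=x, p−7=i, t−8=l, n−9=e.

exile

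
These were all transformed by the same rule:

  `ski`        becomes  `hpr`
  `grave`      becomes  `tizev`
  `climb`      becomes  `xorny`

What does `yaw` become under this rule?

bzd

Each pair mirrors across the alphabet (s↔h, k↔p, i↔r): positions sum to 25. Letters are reflected about the middle of the alphabet (position → 25−position): Atbash.
Applying it to yaw: y↔b, a↔z, w↔d.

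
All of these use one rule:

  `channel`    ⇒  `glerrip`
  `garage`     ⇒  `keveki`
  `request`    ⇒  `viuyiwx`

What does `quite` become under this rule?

uymxi

Compare letters: c→g is +4, h→l is +4, a→e is +4 — a constant shift. It's a constant shift of +4 (ROT4).
Applying it to quite: q+4=u, u+4=y, i+4=m, t+4=x, e+4=i.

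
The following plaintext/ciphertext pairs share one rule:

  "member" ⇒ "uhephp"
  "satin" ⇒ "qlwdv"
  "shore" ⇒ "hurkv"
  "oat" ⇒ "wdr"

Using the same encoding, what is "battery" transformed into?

The output letters match the input read backwards, each shifted +3: member reversed is rebmem. Read the word backwards and shift each letter +3.
On battery: reverse → yrettab; then shift: y+3=b, r+3=u, e+3=h, t+3=w, t+3=w, a+3=d, b+3=e.

buhwwde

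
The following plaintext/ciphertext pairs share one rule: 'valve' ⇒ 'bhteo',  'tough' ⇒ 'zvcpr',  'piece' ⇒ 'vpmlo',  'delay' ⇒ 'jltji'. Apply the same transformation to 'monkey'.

In valve: v→b is +6, a→h is +7, l→t is +8, v→e is +9 — the shift increases by 1 each position. Letter i (0-indexed) is shifted by i+6, so successive shifts are 6, 7, 8, ….
For monkey: m+6=s, o+7=v, n+8=v, k+9=t, e+10=o, y+11=j.

svvtoj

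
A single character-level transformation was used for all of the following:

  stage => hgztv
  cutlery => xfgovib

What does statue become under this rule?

This is the alphabet-reversal cipher (Atbash): a becomes z, b becomes y, etc.
Applying it to statue: s↔h, t↔g, a↔z, t↔g, u↔f, e↔v.

hgzgfv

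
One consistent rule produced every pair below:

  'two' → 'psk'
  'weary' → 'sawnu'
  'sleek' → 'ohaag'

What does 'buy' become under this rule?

xqu

Each letter is shifted forward by 22 in the alphabet (a Caesar shift of +22).
Applying it to buy: b+22=x, u+22=q, y+22=u.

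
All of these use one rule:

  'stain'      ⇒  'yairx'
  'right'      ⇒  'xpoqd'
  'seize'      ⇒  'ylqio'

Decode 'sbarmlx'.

musical

The shift increases by 1 at each position, starting from +6: 6, 7, 8, ….
Undoing it on sbarmlx: s−6=m, b−7=u, a−8=s, r−9=i, m−10=c, l−11=a, x−12=l.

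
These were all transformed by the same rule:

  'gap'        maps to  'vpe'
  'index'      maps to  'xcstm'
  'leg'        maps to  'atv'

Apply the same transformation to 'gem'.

vtb

Compare letters: g→v is +15, a→p is +15, p→e is +15 — a constant shift. Every letter moves 15 places later in the alphabet, wrapping around z→a.
For gem: g+15=v, e+15=t, m+15=b.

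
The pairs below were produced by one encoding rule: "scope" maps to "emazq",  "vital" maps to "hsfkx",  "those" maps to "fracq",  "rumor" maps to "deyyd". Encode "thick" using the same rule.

frumw

Shifts by position in scope: pos 0: s→e (+12), pos 1: c→m (+10), pos 2: o→a (+12), pos 3: p→z (+10) — repeating every 2. It's a Vigenère-style cipher with numeric key [12,10]: position i shifts by key[i mod 2].
On thick: t+12=f, h+10=r, i+12=u, c+10=m, k+12=w.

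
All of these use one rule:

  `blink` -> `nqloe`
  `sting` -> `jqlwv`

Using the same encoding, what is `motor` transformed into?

urwrp

Read the word backwards and shift each letter +3.
Applying it to motor: reverse → rotom; then shift: r+3=u, o+3=r, t+3=w, o+3=r, m+3=p.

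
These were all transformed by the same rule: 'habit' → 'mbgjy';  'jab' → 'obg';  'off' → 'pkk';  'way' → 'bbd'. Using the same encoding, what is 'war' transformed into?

The shift depends on letter class: consonant h→m is +5, but vowel a→b is +1. The rule splits by letter class: vowels +1, consonants +5.
On war: w(cons)+5=b, a(vowel)+1=b, r(cons)+5=w.

bbw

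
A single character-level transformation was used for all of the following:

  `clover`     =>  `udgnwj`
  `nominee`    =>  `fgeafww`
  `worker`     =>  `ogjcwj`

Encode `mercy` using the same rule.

Compare letters: c→u is +18, l→d is +18, o→g is +18 — a constant shift. Each letter is shifted forward by 18 in the alphabet (a Caesar shift of +18).
For mercy: m+18=e, e+18=w, r+18=j, c+18=u, y+18=q.

ewjuq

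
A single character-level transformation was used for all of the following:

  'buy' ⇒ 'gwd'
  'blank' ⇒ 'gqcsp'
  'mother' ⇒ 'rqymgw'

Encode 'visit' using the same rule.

Two shifts are in play — +2 for a/e/i/o/u, +5 for every other letter.
Applying it to visit: v(cons)+5=a, i(vowel)+2=k, s(cons)+5=x, i(vowel)+2=k, t(cons)+5=y.

akxky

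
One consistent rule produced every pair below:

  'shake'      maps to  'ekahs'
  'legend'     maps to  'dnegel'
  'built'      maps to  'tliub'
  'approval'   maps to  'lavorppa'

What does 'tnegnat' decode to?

The output letters match the input read backwards: shake reversed is ekahs. The word is simply reversed.
Undoing it on tnegnat: then reverse → tangent.

tangent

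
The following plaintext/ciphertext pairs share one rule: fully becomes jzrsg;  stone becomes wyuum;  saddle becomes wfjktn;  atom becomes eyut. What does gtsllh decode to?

comedy

In fully: f→j is +4, u→z is +5, l→r is +6, l→s is +7 — the shift increases by 1 each position. Each letter shifts forward by (position + 4), i.e. 4, 5, 6, … — the shift grows by one for each successive letter.
Decoding gtsllh: g−4=c, t−5=o, s−6=m, l−7=e, l−8=d, h−9=y.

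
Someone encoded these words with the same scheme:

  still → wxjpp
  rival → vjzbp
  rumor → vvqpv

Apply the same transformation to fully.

jvppc

The shift depends on letter class: consonant s→w is +4, but vowel i→j is +1. Two shifts are in play — +1 for a/e/i/o/u, +4 for every other letter.
Applying it to fully: f(cons)+4=j, u(vowel)+1=v, l(cons)+4=p, l(cons)+4=p, y(cons)+4=c.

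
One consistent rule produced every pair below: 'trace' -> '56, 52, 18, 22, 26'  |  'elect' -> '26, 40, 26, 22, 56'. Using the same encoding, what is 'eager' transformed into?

26, 18, 30, 26, 52

t(#20)→56 and r(#18)→52: differences scale by 2, so n = 2·pos + 16. Each letter becomes 2×(its alphabet position, a=1..z=26) + 16.
For eager: e=5→26, a=1→18, g=7→30, e=5→26, r=18→52.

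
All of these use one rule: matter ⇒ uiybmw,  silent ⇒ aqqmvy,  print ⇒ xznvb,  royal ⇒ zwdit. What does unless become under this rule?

cvqmax

It's a Vigenère-style cipher with numeric key [8,8,5]: position i shifts by key[i mod 3].
Applying it to unless: u+8=c, n+8=v, l+5=q, e+8=m, s+8=a, s+5=x.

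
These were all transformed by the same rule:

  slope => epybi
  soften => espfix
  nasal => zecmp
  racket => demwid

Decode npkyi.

Shifts by position in slope: pos 0: s→e (+12), pos 1: l→p (+4), pos 2: o→y (+10), pos 3: p→b (+12), pos 4: e→i (+4) — repeating every 3. It's a Vigenère-style cipher with numeric key [12,4,10]: position i shifts by key[i mod 3].
Decoding npkyi: n−12=b, p−4=l, k−10=a, y−12=m, i−4=e.

blame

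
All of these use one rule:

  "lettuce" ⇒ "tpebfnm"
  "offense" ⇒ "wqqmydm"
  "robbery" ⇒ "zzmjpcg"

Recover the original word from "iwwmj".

alley

Shifts by position in lettuce: pos 0: l→t (+8), pos 1: e→p (+11), pos 2: t→e (+11), pos 3: t→b (+8), pos 4: u→f (+11), pos 5: c→n (+11) — repeating every 3. It's a Vigenère-style cipher with numeric key [8,11,11]: position i shifts by key[i mod 3].
Undoing it on iwwmj: i−8=a, w−11=l, w−11=l, m−8=e, j−11=y.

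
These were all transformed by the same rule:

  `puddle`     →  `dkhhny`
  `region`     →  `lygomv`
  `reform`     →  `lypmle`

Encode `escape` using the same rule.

ycqidy

p(15)→d(3) and u(20)→k(10) fit y≡17x+8 (mod 26); the inverse of 17 mod 26 is 23. This is an affine cipher: with a=0,…,z=25, each position x becomes (17x+8) mod 26.
Applying it to escape: e(4)→17·4+8≡24=y; s(18)→17·18+8≡2=c; c(2)→17·2+8≡16=q; a(0)→17·0+8≡8=i; p(15)→17·15+8≡3=d; e(4)→17·4+8≡24=y (all mod 26).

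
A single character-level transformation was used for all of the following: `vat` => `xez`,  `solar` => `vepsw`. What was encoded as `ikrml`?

The output letters match the input read backwards, each shifted +4: vat reversed is tav. Two steps: reverse the string, then apply a Caesar shift of +4.
Undoing it on ikrml: shift back: i−4=e, k−4=g, r−4=n, m−4=i, l−4=h → egnih; then reverse → hinge.

hinge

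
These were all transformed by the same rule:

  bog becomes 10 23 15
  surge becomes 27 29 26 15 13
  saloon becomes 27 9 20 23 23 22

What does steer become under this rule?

27 28 13 13 26

Each letter is replaced by its alphabet position (a=1..z=26) + 8.
For steer: s=19→27, t=20→28, e=5→13, e=5→13, r=18→26.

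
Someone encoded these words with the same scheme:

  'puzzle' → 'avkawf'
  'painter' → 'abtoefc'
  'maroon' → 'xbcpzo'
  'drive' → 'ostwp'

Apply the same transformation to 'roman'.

The shifts repeat in a cycle of length 2: positions 0,1,… shift by +11, +1, then the pattern repeats.
Applying it to roman: r+11=c, o+1=p, m+11=x, a+1=b, n+11=y.

cpxby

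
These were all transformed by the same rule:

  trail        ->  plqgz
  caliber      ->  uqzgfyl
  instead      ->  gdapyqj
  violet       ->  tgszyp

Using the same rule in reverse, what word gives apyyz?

steel

t(19)→p(15) and r(17)→l(11) fit y≡15x+16 (mod 26); the inverse of 15 mod 26 is 7. This is an affine cipher: with a=0,…,z=25, each position x becomes (15x+16) mod 26.
Undoing it on apyyz: a(0)→7·(0−16)≡18=s; p(15)→7·(15−16)≡19=t; y(24)→7·(24−16)≡4=e; y(24)→7·(24−16)≡4=e; z(25)→7·(25−16)≡11=l (all mod 26).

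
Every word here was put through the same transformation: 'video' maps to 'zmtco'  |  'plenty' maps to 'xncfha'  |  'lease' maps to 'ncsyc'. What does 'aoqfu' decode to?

v(21)→z(25) and i(8)→m(12) fit y≡9x+18 (mod 26); the inverse of 9 mod 26 is 3. Treating letters as 0–25, the rule is x ↦ 9x + 18 (mod 26).
Reversing it on aoqfu: a(0)→3·(0−18)≡24=y; o(14)→3·(14−18)≡14=o; q(16)→3·(16−18)≡20=u; f(5)→3·(5−18)≡13=n; u(20)→3·(20−18)≡6=g (all mod 26).

young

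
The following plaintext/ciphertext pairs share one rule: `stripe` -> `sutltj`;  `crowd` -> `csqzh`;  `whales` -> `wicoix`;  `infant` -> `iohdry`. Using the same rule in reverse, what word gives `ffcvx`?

feast

In stripe: s→s is +0, t→u is +1, r→t is +2, i→l is +3 — the shift increases by 1 each position. Letter i (0-indexed) is shifted by i+0, so successive shifts are 0, 1, 2, ….
Undoing it on ffcvx: f−0=f, f−1=e, c−2=a, v−3=s, x−4=t.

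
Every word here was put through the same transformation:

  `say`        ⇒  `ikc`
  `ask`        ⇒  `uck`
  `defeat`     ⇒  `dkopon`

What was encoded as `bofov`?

The output letters match the input read backwards, each shifted +10: say reversed is yas. Two steps: reverse the string, then apply a Caesar shift of +10.
Reversing it on bofov: shift back: b−10=r, o−10=e, f−10=v, o−10=e, v−10=l → revel; then reverse → lever.

lever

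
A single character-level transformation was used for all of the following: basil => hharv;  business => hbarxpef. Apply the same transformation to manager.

shvjqpd

In basil: b→h is +6, a→h is +7, s→a is +8, i→r is +9 — the shift increases by 1 each position. Letter i (0-indexed) is shifted by i+6, so successive shifts are 6, 7, 8, ….
Applying it to manager: m+6=s, a+7=h, n+8=v, a+9=j, g+10=q, e+11=p, r+12=d.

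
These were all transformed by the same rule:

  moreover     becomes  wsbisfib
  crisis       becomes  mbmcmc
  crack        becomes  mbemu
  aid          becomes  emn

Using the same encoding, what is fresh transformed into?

The shift depends on letter class: consonant m→w is +10, but vowel o→s is +4. Two shifts are in play — +4 for a/e/i/o/u, +10 for every other letter.
For fresh: f(cons)+10=p, r(cons)+10=b, e(vowel)+4=i, s(cons)+10=c, h(cons)+10=r.

pbicr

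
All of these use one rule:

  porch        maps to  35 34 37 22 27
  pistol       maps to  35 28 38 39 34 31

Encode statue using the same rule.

38 39 20 39 40 24

p is letter #16 and maps to 35: an offset of 19. The number is (letter's place in the alphabet, a=1) + 19.
Applying it to statue: s=19→38, t=20→39, a=1→20, t=20→39, u=21→40, e=5→24.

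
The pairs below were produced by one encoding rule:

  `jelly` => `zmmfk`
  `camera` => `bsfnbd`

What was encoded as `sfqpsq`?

The output letters match the input read backwards, each shifted +1: jelly reversed is yllej. Two steps: reverse the string, then apply a Caesar shift of +1.
Decoding sfqpsq: shift back: s−1=r, f−1=e, q−1=p, p−1=o, s−1=r, q−1=p → reporp; then reverse → proper.

proper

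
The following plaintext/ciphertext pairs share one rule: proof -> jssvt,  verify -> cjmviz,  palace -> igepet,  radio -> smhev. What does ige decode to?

Read the word backwards and shift each letter +4.
Undoing it on ige: shift back: i−4=e, g−4=c, e−4=a → eca; then reverse → ace.

ace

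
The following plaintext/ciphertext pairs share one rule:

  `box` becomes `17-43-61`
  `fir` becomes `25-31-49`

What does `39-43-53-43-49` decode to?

The formula is n = 2×(alphabet index, a=1) + 13.
Decoding 39-43-53-43-49: 39→(39−13)÷2=13=m, 43→(43−13)÷2=15=o, 53→(53−13)÷2=20=t, 43→(43−13)÷2=15=o, 49→(49−13)÷2=18=r.

motor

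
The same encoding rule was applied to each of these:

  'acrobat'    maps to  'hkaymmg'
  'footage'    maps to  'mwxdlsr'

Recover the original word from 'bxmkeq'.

In acrobat: a→h is +7, c→k is +8, r→a is +9, o→y is +10 — the shift increases by 1 each position. The shift increases by 1 at each position, starting from +7: 7, 8, 9, ….
Undoing it on bxmkeq: b−7=u, x−8=p, m−9=d, k−10=a, e−11=t, q−12=e.

update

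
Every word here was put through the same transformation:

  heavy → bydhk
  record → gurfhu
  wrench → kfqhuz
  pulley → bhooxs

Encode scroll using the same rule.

The output letters match the input read backwards, each shifted +3: heavy reversed is yvaeh. Two steps: reverse the string, then apply a Caesar shift of +3.
Applying it to scroll: reverse → llorcs; then shift: l+3=o, l+3=o, o+3=r, r+3=u, c+3=f, s+3=v.

oorufv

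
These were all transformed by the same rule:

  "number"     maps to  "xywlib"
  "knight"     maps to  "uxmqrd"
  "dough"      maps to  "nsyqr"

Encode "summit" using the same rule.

The rule splits by letter class: vowels +4, consonants +10.
Applying it to summit: s(cons)+10=c, u(vowel)+4=y, m(cons)+10=w, m(cons)+10=w, i(vowel)+4=m, t(cons)+10=d.

cywwmd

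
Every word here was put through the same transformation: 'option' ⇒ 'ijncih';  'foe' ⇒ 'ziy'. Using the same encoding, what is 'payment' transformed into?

Compare letters: o→i is +20, p→j is +20, t→n is +20 — a constant shift. This is a Caesar cipher with shift 20.
On payment: p+20=j, a+20=u, y+20=s, m+20=g, e+20=y, n+20=h, t+20=n.

jusgyhn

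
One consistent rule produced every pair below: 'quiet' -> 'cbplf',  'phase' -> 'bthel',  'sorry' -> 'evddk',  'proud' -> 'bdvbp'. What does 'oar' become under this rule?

vhd

The shift depends on letter class: consonant q→c is +12, but vowel u→b is +7. Vowels shift forward by 7 and consonants shift forward by 12.
For oar: o(vowel)+7=v, a(vowel)+7=h, r(cons)+12=d.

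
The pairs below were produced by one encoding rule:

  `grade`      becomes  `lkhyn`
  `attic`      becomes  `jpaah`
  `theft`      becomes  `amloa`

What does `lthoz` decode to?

The output letters match the input read backwards, each shifted +7: grade reversed is edarg. The word is reversed, then every letter is shifted forward by 7.
Decoding lthoz: shift back: l−7=e, t−7=m, h−7=a, o−7=h, z−7=s → emahs; then reverse → shame.

shame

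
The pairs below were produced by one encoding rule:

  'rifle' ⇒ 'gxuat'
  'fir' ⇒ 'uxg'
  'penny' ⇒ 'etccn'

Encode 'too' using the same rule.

Compare letters: r→g is +15, i→x is +15, f→u is +15 — a constant shift. This is a Caesar cipher with shift 15.
Applying it to too: t+15=i, o+15=d, o+15=d.

idd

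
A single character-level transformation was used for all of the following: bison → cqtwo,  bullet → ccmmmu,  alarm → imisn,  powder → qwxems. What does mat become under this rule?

niu

Two shifts are in play — +8 for a/e/i/o/u, +1 for every other letter.
Applying it to mat: m(cons)+1=n, a(vowel)+8=i, t(cons)+1=u.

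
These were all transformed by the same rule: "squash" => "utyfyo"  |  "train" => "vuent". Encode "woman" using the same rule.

yrqft

In squash: s→u is +2, q→t is +3, u→y is +4, a→f is +5 — the shift increases by 1 each position. Each letter shifts forward by (position + 2), i.e. 2, 3, 4, … — the shift grows by one for each successive letter.
On woman: w+2=y, o+3=r, m+4=q, a+5=f, n+6=t.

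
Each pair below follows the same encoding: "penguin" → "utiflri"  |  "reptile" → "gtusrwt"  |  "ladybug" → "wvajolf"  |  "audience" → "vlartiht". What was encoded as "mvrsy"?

faith

p(15)→u(20) and e(4)→t(19) fit y≡19x+21 (mod 26); the inverse of 19 mod 26 is 11. Treating letters as 0–25, the rule is x ↦ 19x + 21 (mod 26).
Reversing it on mvrsy: m(12)→11·(12−21)≡5=f; v(21)→11·(21−21)≡0=a; r(17)→11·(17−21)≡8=i; s(18)→11·(18−21)≡19=t; y(24)→11·(24−21)≡7=h (all mod 26).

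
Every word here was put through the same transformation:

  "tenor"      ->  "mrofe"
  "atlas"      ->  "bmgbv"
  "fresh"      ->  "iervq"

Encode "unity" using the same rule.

t(19)→m(12) and e(4)→r(17) fit y≡17x+1 (mod 26); the inverse of 17 mod 26 is 23. This is an affine cipher: with a=0,…,z=25, each position x becomes (17x+1) mod 26.
On unity: u(20)→17·20+1≡3=d; n(13)→17·13+1≡14=o; i(8)→17·8+1≡7=h; t(19)→17·19+1≡12=m; y(24)→17·24+1≡19=t (all mod 26).

dohmt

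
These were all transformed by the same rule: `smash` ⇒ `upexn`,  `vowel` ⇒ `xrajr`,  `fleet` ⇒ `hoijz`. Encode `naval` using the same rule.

In smash: s→u is +2, m→p is +3, a→e is +4, s→x is +5 — the shift increases by 1 each position. Each letter shifts forward by (position + 2), i.e. 2, 3, 4, … — the shift grows by one for each successive letter.
On naval: n+2=p, a+3=d, v+4=z, a+5=f, l+6=r.

pdzfr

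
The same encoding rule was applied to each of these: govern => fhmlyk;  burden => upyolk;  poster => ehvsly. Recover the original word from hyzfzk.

origin

Treating letters as 0–25, the rule is x ↦ 23x + 23 (mod 26).
Reversing it on hyzfzk: h(7)→17·(7−23)≡14=o; y(24)→17·(24−23)≡17=r; z(25)→17·(25−23)≡8=i; f(5)→17·(5−23)≡6=g; z(25)→17·(25−23)≡8=i; k(10)→17·(10−23)≡13=n (all mod 26).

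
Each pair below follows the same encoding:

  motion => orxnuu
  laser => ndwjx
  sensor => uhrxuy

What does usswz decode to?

In motion: m→o is +2, o→r is +3, t→x is +4, i→n is +5 — the shift increases by 1 each position. Each letter shifts forward by (position + 2), i.e. 2, 3, 4, … — the shift grows by one for each successive letter.
Undoing it on usswz: u−2=s, s−3=p, s−4=o, w−5=r, z−6=t.

sport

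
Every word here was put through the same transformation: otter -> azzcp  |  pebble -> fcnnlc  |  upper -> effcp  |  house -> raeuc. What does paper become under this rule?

fifcp

o(14)→a(0) and t(19)→z(25) fit y≡5x+8 (mod 26); the inverse of 5 mod 26 is 21. This is an affine cipher: with a=0,…,z=25, each position x becomes (5x+8) mod 26.
For paper: p(15)→5·15+8≡5=f; a(0)→5·0+8≡8=i; p(15)→5·15+8≡5=f; e(4)→5·4+8≡2=c; r(17)→5·17+8≡15=p (all mod 26).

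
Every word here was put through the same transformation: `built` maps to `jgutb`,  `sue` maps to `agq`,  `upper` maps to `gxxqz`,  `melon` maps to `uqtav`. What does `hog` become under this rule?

pao

Vowels shift forward by 12 and consonants shift forward by 8.
Applying it to hog: h(cons)+8=p, o(vowel)+12=a, g(cons)+8=o.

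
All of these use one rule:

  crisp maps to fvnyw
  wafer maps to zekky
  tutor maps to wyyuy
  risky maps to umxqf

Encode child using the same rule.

In crisp: c→f is +3, r→v is +4, i→n is +5, s→y is +6 — the shift increases by 1 each position. Each letter shifts forward by (position + 3), i.e. 3, 4, 5, … — the shift grows by one for each successive letter.
For child: c+3=f, h+4=l, i+5=n, l+6=r, d+7=k.

flnrk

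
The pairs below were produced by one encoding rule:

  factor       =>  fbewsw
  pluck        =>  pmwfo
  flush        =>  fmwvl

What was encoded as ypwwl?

youth

In factor: f→f is +0, a→b is +1, c→e is +2, t→w is +3 — the shift increases by 1 each position. The shift increases by 1 at each position, starting from +0: 0, 1, 2, ….
Reversing it on ypwwl: y−0=y, p−1=o, w−2=u, w−3=t, l−4=h.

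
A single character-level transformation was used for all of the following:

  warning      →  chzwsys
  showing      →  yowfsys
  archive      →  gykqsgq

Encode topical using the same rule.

zvxrmlx

In warning: w→c is +6, a→h is +7, r→z is +8, n→w is +9 — the shift increases by 1 each position. Each letter shifts forward by (position + 6), i.e. 6, 7, 8, … — the shift grows by one for each successive letter.
Applying it to topical: t+6=z, o+7=v, p+8=x, i+9=r, c+10=m, a+11=l, l+12=x.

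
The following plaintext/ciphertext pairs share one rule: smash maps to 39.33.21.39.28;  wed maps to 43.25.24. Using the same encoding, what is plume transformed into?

s is letter #19 and maps to 39: an offset of 20. The number is (letter's place in the alphabet, a=1) + 20.
Applying it to plume: p=16→36, l=12→32, u=21→41, m=13→33, e=5→25.

36.32.41.33.25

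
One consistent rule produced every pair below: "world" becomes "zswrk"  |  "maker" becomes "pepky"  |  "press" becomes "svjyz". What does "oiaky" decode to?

lever

Letter i (0-indexed) is shifted by i+3, so successive shifts are 3, 4, 5, ….
Reversing it on oiaky: o−3=l, i−4=e, a−5=v, k−6=e, y−7=r.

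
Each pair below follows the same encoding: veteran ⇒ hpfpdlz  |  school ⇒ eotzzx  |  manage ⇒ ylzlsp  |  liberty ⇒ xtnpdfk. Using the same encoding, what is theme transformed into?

The shift depends on letter class: consonant v→h is +12, but vowel e→p is +11. The rule splits by letter class: vowels +11, consonants +12.
Applying it to theme: t(cons)+12=f, h(cons)+12=t, e(vowel)+11=p, m(cons)+12=y, e(vowel)+11=p.

ftpyp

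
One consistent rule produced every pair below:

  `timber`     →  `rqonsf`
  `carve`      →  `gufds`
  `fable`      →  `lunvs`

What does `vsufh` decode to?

learn

t(19)→r(17) and i(8)→q(16) fit y≡19x+20 (mod 26); the inverse of 19 mod 26 is 11. Each letter's alphabet position (a=0..z=25) is mapped through 19·x+20 mod 26 — an affine cipher.
Reversing it on vsufh: v(21)→11·(21−20)≡11=l; s(18)→11·(18−20)≡4=e; u(20)→11·(20−20)≡0=a; f(5)→11·(5−20)≡17=r; h(7)→11·(7−20)≡13=n (all mod 26).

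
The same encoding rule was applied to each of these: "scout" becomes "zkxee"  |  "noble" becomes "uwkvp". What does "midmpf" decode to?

Each letter shifts forward by (position + 7), i.e. 7, 8, 9, … — the shift grows by one for each successive letter.
Reversing it on midmpf: m−7=f, i−8=a, d−9=u, m−10=c, p−11=e, f−12=t.

faucet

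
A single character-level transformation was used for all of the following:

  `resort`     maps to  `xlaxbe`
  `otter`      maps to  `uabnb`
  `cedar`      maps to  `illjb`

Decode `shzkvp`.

In resort: r→x is +6, e→l is +7, s→a is +8, o→x is +9 — the shift increases by 1 each position. Letter i (0-indexed) is shifted by i+6, so successive shifts are 6, 7, 8, ….
Reversing it on shzkvp: s−6=m, h−7=a, z−8=r, k−9=b, v−10=l, p−11=e.

marble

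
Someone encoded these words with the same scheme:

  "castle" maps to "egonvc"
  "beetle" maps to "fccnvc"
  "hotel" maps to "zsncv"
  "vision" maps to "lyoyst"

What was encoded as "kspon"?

worst

c(2)→e(4) and a(0)→g(6) fit y≡25x+6 (mod 26); the inverse of 25 mod 26 is 25. This is an affine cipher: with a=0,…,z=25, each position x becomes (25x+6) mod 26.
Reversing it on kspon: k(10)→25·(10−6)≡22=w; s(18)→25·(18−6)≡14=o; p(15)→25·(15−6)≡17=r; o(14)→25·(14−6)≡18=s; n(13)→25·(13−6)≡19=t (all mod 26).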